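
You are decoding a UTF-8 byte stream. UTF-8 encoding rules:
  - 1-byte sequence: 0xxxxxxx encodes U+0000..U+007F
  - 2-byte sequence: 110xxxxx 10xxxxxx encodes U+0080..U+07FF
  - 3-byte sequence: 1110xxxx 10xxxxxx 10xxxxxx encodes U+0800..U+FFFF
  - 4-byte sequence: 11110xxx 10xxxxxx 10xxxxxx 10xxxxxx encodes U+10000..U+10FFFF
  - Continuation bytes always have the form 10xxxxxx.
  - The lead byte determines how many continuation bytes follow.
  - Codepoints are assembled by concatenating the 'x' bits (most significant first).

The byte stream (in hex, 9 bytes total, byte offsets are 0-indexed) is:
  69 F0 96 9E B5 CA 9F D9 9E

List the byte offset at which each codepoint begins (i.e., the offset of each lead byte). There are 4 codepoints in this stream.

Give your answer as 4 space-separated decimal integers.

Byte[0]=69: 1-byte ASCII. cp=U+0069
Byte[1]=F0: 4-byte lead, need 3 cont bytes. acc=0x0
Byte[2]=96: continuation. acc=(acc<<6)|0x16=0x16
Byte[3]=9E: continuation. acc=(acc<<6)|0x1E=0x59E
Byte[4]=B5: continuation. acc=(acc<<6)|0x35=0x167B5
Completed: cp=U+167B5 (starts at byte 1)
Byte[5]=CA: 2-byte lead, need 1 cont bytes. acc=0xA
Byte[6]=9F: continuation. acc=(acc<<6)|0x1F=0x29F
Completed: cp=U+029F (starts at byte 5)
Byte[7]=D9: 2-byte lead, need 1 cont bytes. acc=0x19
Byte[8]=9E: continuation. acc=(acc<<6)|0x1E=0x65E
Completed: cp=U+065E (starts at byte 7)

Answer: 0 1 5 7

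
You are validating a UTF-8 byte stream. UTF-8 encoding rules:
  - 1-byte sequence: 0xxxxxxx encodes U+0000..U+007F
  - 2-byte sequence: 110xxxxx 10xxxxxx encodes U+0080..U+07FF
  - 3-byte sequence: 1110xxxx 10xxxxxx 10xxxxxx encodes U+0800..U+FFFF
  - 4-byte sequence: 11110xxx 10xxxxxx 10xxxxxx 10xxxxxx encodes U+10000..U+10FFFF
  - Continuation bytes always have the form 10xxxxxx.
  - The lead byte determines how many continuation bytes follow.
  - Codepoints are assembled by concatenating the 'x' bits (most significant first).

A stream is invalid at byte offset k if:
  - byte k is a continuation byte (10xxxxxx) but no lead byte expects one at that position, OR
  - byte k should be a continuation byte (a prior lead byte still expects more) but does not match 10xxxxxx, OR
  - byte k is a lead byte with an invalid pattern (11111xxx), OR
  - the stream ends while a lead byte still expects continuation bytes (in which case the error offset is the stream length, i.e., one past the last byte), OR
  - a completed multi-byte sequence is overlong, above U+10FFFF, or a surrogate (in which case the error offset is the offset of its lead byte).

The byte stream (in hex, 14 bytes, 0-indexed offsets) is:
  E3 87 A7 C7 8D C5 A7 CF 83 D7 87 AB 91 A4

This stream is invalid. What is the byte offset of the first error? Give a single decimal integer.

Answer: 11

Derivation:
Byte[0]=E3: 3-byte lead, need 2 cont bytes. acc=0x3
Byte[1]=87: continuation. acc=(acc<<6)|0x07=0xC7
Byte[2]=A7: continuation. acc=(acc<<6)|0x27=0x31E7
Completed: cp=U+31E7 (starts at byte 0)
Byte[3]=C7: 2-byte lead, need 1 cont bytes. acc=0x7
Byte[4]=8D: continuation. acc=(acc<<6)|0x0D=0x1CD
Completed: cp=U+01CD (starts at byte 3)
Byte[5]=C5: 2-byte lead, need 1 cont bytes. acc=0x5
Byte[6]=A7: continuation. acc=(acc<<6)|0x27=0x167
Completed: cp=U+0167 (starts at byte 5)
Byte[7]=CF: 2-byte lead, need 1 cont bytes. acc=0xF
Byte[8]=83: continuation. acc=(acc<<6)|0x03=0x3C3
Completed: cp=U+03C3 (starts at byte 7)
Byte[9]=D7: 2-byte lead, need 1 cont bytes. acc=0x17
Byte[10]=87: continuation. acc=(acc<<6)|0x07=0x5C7
Completed: cp=U+05C7 (starts at byte 9)
Byte[11]=AB: INVALID lead byte (not 0xxx/110x/1110/11110)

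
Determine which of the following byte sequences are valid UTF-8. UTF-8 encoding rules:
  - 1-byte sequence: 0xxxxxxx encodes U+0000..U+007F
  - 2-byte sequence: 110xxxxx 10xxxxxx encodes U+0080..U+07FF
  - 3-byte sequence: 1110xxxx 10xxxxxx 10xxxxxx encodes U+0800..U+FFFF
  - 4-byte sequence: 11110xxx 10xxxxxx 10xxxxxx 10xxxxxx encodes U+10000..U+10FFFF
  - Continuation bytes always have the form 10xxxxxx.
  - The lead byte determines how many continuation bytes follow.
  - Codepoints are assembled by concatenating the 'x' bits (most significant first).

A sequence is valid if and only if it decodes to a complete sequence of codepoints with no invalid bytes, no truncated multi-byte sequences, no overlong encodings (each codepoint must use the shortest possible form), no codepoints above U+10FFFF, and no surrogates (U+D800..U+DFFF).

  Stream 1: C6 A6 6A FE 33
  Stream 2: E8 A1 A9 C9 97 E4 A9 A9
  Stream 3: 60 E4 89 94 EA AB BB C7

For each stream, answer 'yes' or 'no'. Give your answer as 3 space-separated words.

Answer: no yes no

Derivation:
Stream 1: error at byte offset 3. INVALID
Stream 2: decodes cleanly. VALID
Stream 3: error at byte offset 8. INVALID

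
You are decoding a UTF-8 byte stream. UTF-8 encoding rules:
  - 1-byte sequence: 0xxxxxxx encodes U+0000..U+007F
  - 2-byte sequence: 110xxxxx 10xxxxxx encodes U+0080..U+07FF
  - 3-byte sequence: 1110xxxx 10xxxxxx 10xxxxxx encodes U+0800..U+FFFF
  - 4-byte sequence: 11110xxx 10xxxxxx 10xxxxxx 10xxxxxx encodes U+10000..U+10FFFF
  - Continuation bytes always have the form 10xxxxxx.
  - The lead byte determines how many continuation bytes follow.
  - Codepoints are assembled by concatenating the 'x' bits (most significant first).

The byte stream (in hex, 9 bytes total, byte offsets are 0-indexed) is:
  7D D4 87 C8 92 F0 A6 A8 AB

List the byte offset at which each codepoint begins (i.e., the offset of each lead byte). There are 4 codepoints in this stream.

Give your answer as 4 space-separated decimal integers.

Byte[0]=7D: 1-byte ASCII. cp=U+007D
Byte[1]=D4: 2-byte lead, need 1 cont bytes. acc=0x14
Byte[2]=87: continuation. acc=(acc<<6)|0x07=0x507
Completed: cp=U+0507 (starts at byte 1)
Byte[3]=C8: 2-byte lead, need 1 cont bytes. acc=0x8
Byte[4]=92: continuation. acc=(acc<<6)|0x12=0x212
Completed: cp=U+0212 (starts at byte 3)
Byte[5]=F0: 4-byte lead, need 3 cont bytes. acc=0x0
Byte[6]=A6: continuation. acc=(acc<<6)|0x26=0x26
Byte[7]=A8: continuation. acc=(acc<<6)|0x28=0x9A8
Byte[8]=AB: continuation. acc=(acc<<6)|0x2B=0x26A2B
Completed: cp=U+26A2B (starts at byte 5)

Answer: 0 1 3 5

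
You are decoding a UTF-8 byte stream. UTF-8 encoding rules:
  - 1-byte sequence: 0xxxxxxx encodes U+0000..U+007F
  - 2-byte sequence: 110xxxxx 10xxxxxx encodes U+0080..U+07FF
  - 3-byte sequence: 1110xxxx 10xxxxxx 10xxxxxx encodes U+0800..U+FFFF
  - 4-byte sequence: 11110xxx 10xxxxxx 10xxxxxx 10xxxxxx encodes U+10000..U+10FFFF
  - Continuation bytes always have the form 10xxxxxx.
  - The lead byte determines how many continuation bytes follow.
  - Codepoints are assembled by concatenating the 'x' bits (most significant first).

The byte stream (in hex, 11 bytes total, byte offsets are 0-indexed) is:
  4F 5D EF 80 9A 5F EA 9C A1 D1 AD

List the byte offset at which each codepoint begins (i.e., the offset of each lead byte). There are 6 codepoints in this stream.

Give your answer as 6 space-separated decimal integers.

Answer: 0 1 2 5 6 9

Derivation:
Byte[0]=4F: 1-byte ASCII. cp=U+004F
Byte[1]=5D: 1-byte ASCII. cp=U+005D
Byte[2]=EF: 3-byte lead, need 2 cont bytes. acc=0xF
Byte[3]=80: continuation. acc=(acc<<6)|0x00=0x3C0
Byte[4]=9A: continuation. acc=(acc<<6)|0x1A=0xF01A
Completed: cp=U+F01A (starts at byte 2)
Byte[5]=5F: 1-byte ASCII. cp=U+005F
Byte[6]=EA: 3-byte lead, need 2 cont bytes. acc=0xA
Byte[7]=9C: continuation. acc=(acc<<6)|0x1C=0x29C
Byte[8]=A1: continuation. acc=(acc<<6)|0x21=0xA721
Completed: cp=U+A721 (starts at byte 6)
Byte[9]=D1: 2-byte lead, need 1 cont bytes. acc=0x11
Byte[10]=AD: continuation. acc=(acc<<6)|0x2D=0x46D
Completed: cp=U+046D (starts at byte 9)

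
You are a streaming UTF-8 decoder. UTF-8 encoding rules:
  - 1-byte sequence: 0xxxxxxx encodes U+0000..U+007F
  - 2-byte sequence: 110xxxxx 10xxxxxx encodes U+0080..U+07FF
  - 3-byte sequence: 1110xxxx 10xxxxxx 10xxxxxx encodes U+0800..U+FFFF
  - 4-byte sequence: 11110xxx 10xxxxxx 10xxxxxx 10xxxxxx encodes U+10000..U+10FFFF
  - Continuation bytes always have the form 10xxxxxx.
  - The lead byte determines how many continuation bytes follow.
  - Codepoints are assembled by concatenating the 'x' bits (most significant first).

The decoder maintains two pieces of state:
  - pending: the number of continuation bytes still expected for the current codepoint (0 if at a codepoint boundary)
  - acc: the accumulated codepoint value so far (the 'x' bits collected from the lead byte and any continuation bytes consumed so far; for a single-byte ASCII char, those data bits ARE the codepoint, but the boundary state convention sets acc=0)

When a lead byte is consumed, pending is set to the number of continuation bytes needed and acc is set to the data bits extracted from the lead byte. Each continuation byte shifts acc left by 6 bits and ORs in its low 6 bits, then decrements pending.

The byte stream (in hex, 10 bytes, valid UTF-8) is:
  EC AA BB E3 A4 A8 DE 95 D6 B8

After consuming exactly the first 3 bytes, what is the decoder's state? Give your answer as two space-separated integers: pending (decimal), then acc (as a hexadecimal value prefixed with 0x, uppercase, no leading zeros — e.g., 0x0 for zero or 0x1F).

Byte[0]=EC: 3-byte lead. pending=2, acc=0xC
Byte[1]=AA: continuation. acc=(acc<<6)|0x2A=0x32A, pending=1
Byte[2]=BB: continuation. acc=(acc<<6)|0x3B=0xCABB, pending=0

Answer: 0 0xCABB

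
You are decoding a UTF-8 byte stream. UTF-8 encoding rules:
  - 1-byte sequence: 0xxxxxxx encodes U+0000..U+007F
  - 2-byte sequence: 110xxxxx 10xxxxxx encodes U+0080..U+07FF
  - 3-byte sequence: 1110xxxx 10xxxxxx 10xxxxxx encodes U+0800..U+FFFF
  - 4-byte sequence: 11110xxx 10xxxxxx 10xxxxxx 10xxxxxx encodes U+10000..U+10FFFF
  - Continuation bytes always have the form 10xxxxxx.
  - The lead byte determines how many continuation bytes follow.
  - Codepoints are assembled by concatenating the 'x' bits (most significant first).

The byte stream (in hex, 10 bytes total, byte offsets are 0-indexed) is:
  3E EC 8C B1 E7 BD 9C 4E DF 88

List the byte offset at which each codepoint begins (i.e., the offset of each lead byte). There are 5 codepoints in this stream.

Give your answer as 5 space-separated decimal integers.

Byte[0]=3E: 1-byte ASCII. cp=U+003E
Byte[1]=EC: 3-byte lead, need 2 cont bytes. acc=0xC
Byte[2]=8C: continuation. acc=(acc<<6)|0x0C=0x30C
Byte[3]=B1: continuation. acc=(acc<<6)|0x31=0xC331
Completed: cp=U+C331 (starts at byte 1)
Byte[4]=E7: 3-byte lead, need 2 cont bytes. acc=0x7
Byte[5]=BD: continuation. acc=(acc<<6)|0x3D=0x1FD
Byte[6]=9C: continuation. acc=(acc<<6)|0x1C=0x7F5C
Completed: cp=U+7F5C (starts at byte 4)
Byte[7]=4E: 1-byte ASCII. cp=U+004E
Byte[8]=DF: 2-byte lead, need 1 cont bytes. acc=0x1F
Byte[9]=88: continuation. acc=(acc<<6)|0x08=0x7C8
Completed: cp=U+07C8 (starts at byte 8)

Answer: 0 1 4 7 8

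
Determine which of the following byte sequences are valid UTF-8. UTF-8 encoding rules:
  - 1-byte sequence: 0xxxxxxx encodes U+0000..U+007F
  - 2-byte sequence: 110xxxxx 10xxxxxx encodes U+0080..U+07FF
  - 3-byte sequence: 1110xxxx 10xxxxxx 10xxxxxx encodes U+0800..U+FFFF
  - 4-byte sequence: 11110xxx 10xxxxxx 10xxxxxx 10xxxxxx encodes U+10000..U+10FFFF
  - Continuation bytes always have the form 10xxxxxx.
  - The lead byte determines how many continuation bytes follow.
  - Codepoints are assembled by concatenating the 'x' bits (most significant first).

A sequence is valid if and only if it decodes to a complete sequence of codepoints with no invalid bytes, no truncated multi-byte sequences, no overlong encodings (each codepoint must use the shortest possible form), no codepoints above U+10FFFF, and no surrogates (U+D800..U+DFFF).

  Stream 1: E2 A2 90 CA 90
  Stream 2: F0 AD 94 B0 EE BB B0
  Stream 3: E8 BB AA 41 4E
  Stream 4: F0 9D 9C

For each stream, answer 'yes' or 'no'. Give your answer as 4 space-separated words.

Stream 1: decodes cleanly. VALID
Stream 2: decodes cleanly. VALID
Stream 3: decodes cleanly. VALID
Stream 4: error at byte offset 3. INVALID

Answer: yes yes yes no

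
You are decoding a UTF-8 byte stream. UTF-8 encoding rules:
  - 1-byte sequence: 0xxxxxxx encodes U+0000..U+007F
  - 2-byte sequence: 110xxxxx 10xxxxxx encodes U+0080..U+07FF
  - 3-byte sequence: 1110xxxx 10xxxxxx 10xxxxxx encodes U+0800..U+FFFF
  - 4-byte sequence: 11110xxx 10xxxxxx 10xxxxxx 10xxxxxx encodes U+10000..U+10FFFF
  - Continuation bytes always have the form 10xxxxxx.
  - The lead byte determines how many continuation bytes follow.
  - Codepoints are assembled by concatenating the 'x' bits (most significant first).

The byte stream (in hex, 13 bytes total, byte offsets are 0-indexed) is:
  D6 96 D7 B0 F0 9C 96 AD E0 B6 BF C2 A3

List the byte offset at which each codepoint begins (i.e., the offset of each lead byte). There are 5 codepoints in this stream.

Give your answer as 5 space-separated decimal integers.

Answer: 0 2 4 8 11

Derivation:
Byte[0]=D6: 2-byte lead, need 1 cont bytes. acc=0x16
Byte[1]=96: continuation. acc=(acc<<6)|0x16=0x596
Completed: cp=U+0596 (starts at byte 0)
Byte[2]=D7: 2-byte lead, need 1 cont bytes. acc=0x17
Byte[3]=B0: continuation. acc=(acc<<6)|0x30=0x5F0
Completed: cp=U+05F0 (starts at byte 2)
Byte[4]=F0: 4-byte lead, need 3 cont bytes. acc=0x0
Byte[5]=9C: continuation. acc=(acc<<6)|0x1C=0x1C
Byte[6]=96: continuation. acc=(acc<<6)|0x16=0x716
Byte[7]=AD: continuation. acc=(acc<<6)|0x2D=0x1C5AD
Completed: cp=U+1C5AD (starts at byte 4)
Byte[8]=E0: 3-byte lead, need 2 cont bytes. acc=0x0
Byte[9]=B6: continuation. acc=(acc<<6)|0x36=0x36
Byte[10]=BF: continuation. acc=(acc<<6)|0x3F=0xDBF
Completed: cp=U+0DBF (starts at byte 8)
Byte[11]=C2: 2-byte lead, need 1 cont bytes. acc=0x2
Byte[12]=A3: continuation. acc=(acc<<6)|0x23=0xA3
Completed: cp=U+00A3 (starts at byte 11)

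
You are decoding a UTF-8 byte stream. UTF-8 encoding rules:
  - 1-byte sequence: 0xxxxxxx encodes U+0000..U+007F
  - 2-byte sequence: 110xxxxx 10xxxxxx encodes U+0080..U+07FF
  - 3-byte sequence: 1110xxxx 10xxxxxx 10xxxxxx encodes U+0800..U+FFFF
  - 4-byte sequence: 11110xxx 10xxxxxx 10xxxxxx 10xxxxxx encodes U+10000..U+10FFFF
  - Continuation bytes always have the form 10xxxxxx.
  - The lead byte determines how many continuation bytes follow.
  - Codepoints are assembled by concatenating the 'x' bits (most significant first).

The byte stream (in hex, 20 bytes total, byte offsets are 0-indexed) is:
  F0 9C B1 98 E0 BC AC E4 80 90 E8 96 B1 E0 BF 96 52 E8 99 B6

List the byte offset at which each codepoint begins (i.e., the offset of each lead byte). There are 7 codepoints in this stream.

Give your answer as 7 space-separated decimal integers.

Byte[0]=F0: 4-byte lead, need 3 cont bytes. acc=0x0
Byte[1]=9C: continuation. acc=(acc<<6)|0x1C=0x1C
Byte[2]=B1: continuation. acc=(acc<<6)|0x31=0x731
Byte[3]=98: continuation. acc=(acc<<6)|0x18=0x1CC58
Completed: cp=U+1CC58 (starts at byte 0)
Byte[4]=E0: 3-byte lead, need 2 cont bytes. acc=0x0
Byte[5]=BC: continuation. acc=(acc<<6)|0x3C=0x3C
Byte[6]=AC: continuation. acc=(acc<<6)|0x2C=0xF2C
Completed: cp=U+0F2C (starts at byte 4)
Byte[7]=E4: 3-byte lead, need 2 cont bytes. acc=0x4
Byte[8]=80: continuation. acc=(acc<<6)|0x00=0x100
Byte[9]=90: continuation. acc=(acc<<6)|0x10=0x4010
Completed: cp=U+4010 (starts at byte 7)
Byte[10]=E8: 3-byte lead, need 2 cont bytes. acc=0x8
Byte[11]=96: continuation. acc=(acc<<6)|0x16=0x216
Byte[12]=B1: continuation. acc=(acc<<6)|0x31=0x85B1
Completed: cp=U+85B1 (starts at byte 10)
Byte[13]=E0: 3-byte lead, need 2 cont bytes. acc=0x0
Byte[14]=BF: continuation. acc=(acc<<6)|0x3F=0x3F
Byte[15]=96: continuation. acc=(acc<<6)|0x16=0xFD6
Completed: cp=U+0FD6 (starts at byte 13)
Byte[16]=52: 1-byte ASCII. cp=U+0052
Byte[17]=E8: 3-byte lead, need 2 cont bytes. acc=0x8
Byte[18]=99: continuation. acc=(acc<<6)|0x19=0x219
Byte[19]=B6: continuation. acc=(acc<<6)|0x36=0x8676
Completed: cp=U+8676 (starts at byte 17)

Answer: 0 4 7 10 13 16 17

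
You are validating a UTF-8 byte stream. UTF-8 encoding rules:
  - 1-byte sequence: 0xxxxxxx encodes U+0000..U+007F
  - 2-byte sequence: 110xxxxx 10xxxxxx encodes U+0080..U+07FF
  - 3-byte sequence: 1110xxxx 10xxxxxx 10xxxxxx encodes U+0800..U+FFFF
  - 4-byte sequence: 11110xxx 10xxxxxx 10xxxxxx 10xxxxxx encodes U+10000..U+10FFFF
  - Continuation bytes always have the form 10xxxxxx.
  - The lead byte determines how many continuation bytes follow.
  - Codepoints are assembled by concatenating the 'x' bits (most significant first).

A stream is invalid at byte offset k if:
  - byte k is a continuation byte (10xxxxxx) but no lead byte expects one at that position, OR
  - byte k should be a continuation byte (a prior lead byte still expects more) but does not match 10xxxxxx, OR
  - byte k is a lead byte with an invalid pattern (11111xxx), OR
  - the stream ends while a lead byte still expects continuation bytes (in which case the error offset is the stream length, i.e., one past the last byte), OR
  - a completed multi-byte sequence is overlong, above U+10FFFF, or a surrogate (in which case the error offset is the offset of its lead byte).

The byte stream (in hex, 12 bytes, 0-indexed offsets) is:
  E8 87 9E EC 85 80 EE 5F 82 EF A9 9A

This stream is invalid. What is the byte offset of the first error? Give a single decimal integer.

Answer: 7

Derivation:
Byte[0]=E8: 3-byte lead, need 2 cont bytes. acc=0x8
Byte[1]=87: continuation. acc=(acc<<6)|0x07=0x207
Byte[2]=9E: continuation. acc=(acc<<6)|0x1E=0x81DE
Completed: cp=U+81DE (starts at byte 0)
Byte[3]=EC: 3-byte lead, need 2 cont bytes. acc=0xC
Byte[4]=85: continuation. acc=(acc<<6)|0x05=0x305
Byte[5]=80: continuation. acc=(acc<<6)|0x00=0xC140
Completed: cp=U+C140 (starts at byte 3)
Byte[6]=EE: 3-byte lead, need 2 cont bytes. acc=0xE
Byte[7]=5F: expected 10xxxxxx continuation. INVALID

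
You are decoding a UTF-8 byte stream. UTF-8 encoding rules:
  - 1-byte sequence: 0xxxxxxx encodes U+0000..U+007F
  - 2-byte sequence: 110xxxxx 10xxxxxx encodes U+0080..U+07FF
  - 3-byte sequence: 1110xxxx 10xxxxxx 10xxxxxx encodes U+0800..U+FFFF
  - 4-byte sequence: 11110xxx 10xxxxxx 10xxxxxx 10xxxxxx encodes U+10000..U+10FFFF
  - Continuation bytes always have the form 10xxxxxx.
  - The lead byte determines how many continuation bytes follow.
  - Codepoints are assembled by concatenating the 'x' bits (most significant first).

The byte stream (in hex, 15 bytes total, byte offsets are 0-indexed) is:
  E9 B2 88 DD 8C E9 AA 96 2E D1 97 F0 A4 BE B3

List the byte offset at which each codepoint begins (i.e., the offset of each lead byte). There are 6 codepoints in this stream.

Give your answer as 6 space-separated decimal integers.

Answer: 0 3 5 8 9 11

Derivation:
Byte[0]=E9: 3-byte lead, need 2 cont bytes. acc=0x9
Byte[1]=B2: continuation. acc=(acc<<6)|0x32=0x272
Byte[2]=88: continuation. acc=(acc<<6)|0x08=0x9C88
Completed: cp=U+9C88 (starts at byte 0)
Byte[3]=DD: 2-byte lead, need 1 cont bytes. acc=0x1D
Byte[4]=8C: continuation. acc=(acc<<6)|0x0C=0x74C
Completed: cp=U+074C (starts at byte 3)
Byte[5]=E9: 3-byte lead, need 2 cont bytes. acc=0x9
Byte[6]=AA: continuation. acc=(acc<<6)|0x2A=0x26A
Byte[7]=96: continuation. acc=(acc<<6)|0x16=0x9A96
Completed: cp=U+9A96 (starts at byte 5)
Byte[8]=2E: 1-byte ASCII. cp=U+002E
Byte[9]=D1: 2-byte lead, need 1 cont bytes. acc=0x11
Byte[10]=97: continuation. acc=(acc<<6)|0x17=0x457
Completed: cp=U+0457 (starts at byte 9)
Byte[11]=F0: 4-byte lead, need 3 cont bytes. acc=0x0
Byte[12]=A4: continuation. acc=(acc<<6)|0x24=0x24
Byte[13]=BE: continuation. acc=(acc<<6)|0x3E=0x93E
Byte[14]=B3: continuation. acc=(acc<<6)|0x33=0x24FB3
Completed: cp=U+24FB3 (starts at byte 11)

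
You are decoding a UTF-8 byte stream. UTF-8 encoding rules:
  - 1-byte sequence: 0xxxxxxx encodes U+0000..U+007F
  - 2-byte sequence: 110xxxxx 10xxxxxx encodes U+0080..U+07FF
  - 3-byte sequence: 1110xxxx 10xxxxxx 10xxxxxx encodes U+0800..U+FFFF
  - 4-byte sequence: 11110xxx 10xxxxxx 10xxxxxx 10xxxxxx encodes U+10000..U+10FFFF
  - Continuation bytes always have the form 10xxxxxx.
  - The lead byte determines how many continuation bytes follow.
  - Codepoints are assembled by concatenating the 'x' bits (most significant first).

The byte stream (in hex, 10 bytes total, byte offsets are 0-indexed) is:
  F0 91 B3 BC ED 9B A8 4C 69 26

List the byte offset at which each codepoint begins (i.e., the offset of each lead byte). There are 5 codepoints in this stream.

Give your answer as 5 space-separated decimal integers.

Byte[0]=F0: 4-byte lead, need 3 cont bytes. acc=0x0
Byte[1]=91: continuation. acc=(acc<<6)|0x11=0x11
Byte[2]=B3: continuation. acc=(acc<<6)|0x33=0x473
Byte[3]=BC: continuation. acc=(acc<<6)|0x3C=0x11CFC
Completed: cp=U+11CFC (starts at byte 0)
Byte[4]=ED: 3-byte lead, need 2 cont bytes. acc=0xD
Byte[5]=9B: continuation. acc=(acc<<6)|0x1B=0x35B
Byte[6]=A8: continuation. acc=(acc<<6)|0x28=0xD6E8
Completed: cp=U+D6E8 (starts at byte 4)
Byte[7]=4C: 1-byte ASCII. cp=U+004C
Byte[8]=69: 1-byte ASCII. cp=U+0069
Byte[9]=26: 1-byte ASCII. cp=U+0026

Answer: 0 4 7 8 9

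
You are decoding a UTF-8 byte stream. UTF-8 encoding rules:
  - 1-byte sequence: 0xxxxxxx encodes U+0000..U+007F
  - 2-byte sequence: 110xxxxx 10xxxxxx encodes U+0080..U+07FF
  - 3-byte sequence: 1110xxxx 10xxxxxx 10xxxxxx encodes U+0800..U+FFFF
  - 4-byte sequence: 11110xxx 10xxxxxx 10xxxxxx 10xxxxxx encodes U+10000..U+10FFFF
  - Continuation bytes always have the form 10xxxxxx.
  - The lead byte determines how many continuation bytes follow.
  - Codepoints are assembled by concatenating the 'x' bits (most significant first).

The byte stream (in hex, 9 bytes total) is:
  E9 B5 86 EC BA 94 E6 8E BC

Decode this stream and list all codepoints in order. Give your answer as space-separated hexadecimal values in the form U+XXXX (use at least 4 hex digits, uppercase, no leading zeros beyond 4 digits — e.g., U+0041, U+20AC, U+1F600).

Byte[0]=E9: 3-byte lead, need 2 cont bytes. acc=0x9
Byte[1]=B5: continuation. acc=(acc<<6)|0x35=0x275
Byte[2]=86: continuation. acc=(acc<<6)|0x06=0x9D46
Completed: cp=U+9D46 (starts at byte 0)
Byte[3]=EC: 3-byte lead, need 2 cont bytes. acc=0xC
Byte[4]=BA: continuation. acc=(acc<<6)|0x3A=0x33A
Byte[5]=94: continuation. acc=(acc<<6)|0x14=0xCE94
Completed: cp=U+CE94 (starts at byte 3)
Byte[6]=E6: 3-byte lead, need 2 cont bytes. acc=0x6
Byte[7]=8E: continuation. acc=(acc<<6)|0x0E=0x18E
Byte[8]=BC: continuation. acc=(acc<<6)|0x3C=0x63BC
Completed: cp=U+63BC (starts at byte 6)

Answer: U+9D46 U+CE94 U+63BC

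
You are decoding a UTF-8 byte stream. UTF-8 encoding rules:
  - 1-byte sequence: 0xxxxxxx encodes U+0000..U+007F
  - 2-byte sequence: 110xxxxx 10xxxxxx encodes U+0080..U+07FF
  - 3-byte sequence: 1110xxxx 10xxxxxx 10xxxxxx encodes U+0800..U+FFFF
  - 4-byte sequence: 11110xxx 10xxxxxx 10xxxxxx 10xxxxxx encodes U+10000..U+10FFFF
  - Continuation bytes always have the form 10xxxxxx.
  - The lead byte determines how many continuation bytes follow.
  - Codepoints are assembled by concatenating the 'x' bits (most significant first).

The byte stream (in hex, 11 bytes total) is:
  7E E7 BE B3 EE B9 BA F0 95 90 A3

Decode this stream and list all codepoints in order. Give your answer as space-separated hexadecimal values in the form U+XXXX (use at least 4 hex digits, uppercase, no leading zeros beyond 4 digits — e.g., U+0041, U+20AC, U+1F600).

Answer: U+007E U+7FB3 U+EE7A U+15423

Derivation:
Byte[0]=7E: 1-byte ASCII. cp=U+007E
Byte[1]=E7: 3-byte lead, need 2 cont bytes. acc=0x7
Byte[2]=BE: continuation. acc=(acc<<6)|0x3E=0x1FE
Byte[3]=B3: continuation. acc=(acc<<6)|0x33=0x7FB3
Completed: cp=U+7FB3 (starts at byte 1)
Byte[4]=EE: 3-byte lead, need 2 cont bytes. acc=0xE
Byte[5]=B9: continuation. acc=(acc<<6)|0x39=0x3B9
Byte[6]=BA: continuation. acc=(acc<<6)|0x3A=0xEE7A
Completed: cp=U+EE7A (starts at byte 4)
Byte[7]=F0: 4-byte lead, need 3 cont bytes. acc=0x0
Byte[8]=95: continuation. acc=(acc<<6)|0x15=0x15
Byte[9]=90: continuation. acc=(acc<<6)|0x10=0x550
Byte[10]=A3: continuation. acc=(acc<<6)|0x23=0x15423
Completed: cp=U+15423 (starts at byte 7)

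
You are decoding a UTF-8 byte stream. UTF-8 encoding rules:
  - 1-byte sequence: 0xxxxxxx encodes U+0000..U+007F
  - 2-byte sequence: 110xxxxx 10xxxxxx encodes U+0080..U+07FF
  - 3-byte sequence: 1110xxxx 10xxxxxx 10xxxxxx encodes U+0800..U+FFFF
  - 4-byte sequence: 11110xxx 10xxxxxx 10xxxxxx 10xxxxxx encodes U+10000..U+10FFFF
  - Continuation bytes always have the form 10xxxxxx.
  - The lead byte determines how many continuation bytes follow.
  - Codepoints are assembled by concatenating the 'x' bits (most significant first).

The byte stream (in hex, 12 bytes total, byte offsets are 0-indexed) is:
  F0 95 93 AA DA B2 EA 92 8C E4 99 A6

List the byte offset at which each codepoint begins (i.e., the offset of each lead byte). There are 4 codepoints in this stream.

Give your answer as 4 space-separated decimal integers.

Byte[0]=F0: 4-byte lead, need 3 cont bytes. acc=0x0
Byte[1]=95: continuation. acc=(acc<<6)|0x15=0x15
Byte[2]=93: continuation. acc=(acc<<6)|0x13=0x553
Byte[3]=AA: continuation. acc=(acc<<6)|0x2A=0x154EA
Completed: cp=U+154EA (starts at byte 0)
Byte[4]=DA: 2-byte lead, need 1 cont bytes. acc=0x1A
Byte[5]=B2: continuation. acc=(acc<<6)|0x32=0x6B2
Completed: cp=U+06B2 (starts at byte 4)
Byte[6]=EA: 3-byte lead, need 2 cont bytes. acc=0xA
Byte[7]=92: continuation. acc=(acc<<6)|0x12=0x292
Byte[8]=8C: continuation. acc=(acc<<6)|0x0C=0xA48C
Completed: cp=U+A48C (starts at byte 6)
Byte[9]=E4: 3-byte lead, need 2 cont bytes. acc=0x4
Byte[10]=99: continuation. acc=(acc<<6)|0x19=0x119
Byte[11]=A6: continuation. acc=(acc<<6)|0x26=0x4666
Completed: cp=U+4666 (starts at byte 9)

Answer: 0 4 6 9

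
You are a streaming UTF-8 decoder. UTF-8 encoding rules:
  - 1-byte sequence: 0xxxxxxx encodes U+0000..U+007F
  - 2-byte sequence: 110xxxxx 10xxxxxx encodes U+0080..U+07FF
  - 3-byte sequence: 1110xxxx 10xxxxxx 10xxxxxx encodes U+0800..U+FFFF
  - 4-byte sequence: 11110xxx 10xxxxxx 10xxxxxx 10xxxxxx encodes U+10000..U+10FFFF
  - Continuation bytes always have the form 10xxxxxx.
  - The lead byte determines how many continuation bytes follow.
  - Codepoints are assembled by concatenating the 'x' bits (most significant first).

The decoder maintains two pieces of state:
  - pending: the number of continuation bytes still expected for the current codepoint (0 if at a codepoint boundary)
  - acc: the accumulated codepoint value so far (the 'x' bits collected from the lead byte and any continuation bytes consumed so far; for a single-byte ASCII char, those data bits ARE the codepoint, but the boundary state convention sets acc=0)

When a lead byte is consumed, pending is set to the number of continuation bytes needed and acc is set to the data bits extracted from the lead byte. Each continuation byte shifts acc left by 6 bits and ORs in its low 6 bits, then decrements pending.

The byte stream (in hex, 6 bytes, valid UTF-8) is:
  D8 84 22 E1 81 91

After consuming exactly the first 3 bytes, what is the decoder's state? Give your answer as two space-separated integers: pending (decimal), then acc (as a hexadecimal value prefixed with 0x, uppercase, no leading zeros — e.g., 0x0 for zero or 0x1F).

Byte[0]=D8: 2-byte lead. pending=1, acc=0x18
Byte[1]=84: continuation. acc=(acc<<6)|0x04=0x604, pending=0
Byte[2]=22: 1-byte. pending=0, acc=0x0

Answer: 0 0x0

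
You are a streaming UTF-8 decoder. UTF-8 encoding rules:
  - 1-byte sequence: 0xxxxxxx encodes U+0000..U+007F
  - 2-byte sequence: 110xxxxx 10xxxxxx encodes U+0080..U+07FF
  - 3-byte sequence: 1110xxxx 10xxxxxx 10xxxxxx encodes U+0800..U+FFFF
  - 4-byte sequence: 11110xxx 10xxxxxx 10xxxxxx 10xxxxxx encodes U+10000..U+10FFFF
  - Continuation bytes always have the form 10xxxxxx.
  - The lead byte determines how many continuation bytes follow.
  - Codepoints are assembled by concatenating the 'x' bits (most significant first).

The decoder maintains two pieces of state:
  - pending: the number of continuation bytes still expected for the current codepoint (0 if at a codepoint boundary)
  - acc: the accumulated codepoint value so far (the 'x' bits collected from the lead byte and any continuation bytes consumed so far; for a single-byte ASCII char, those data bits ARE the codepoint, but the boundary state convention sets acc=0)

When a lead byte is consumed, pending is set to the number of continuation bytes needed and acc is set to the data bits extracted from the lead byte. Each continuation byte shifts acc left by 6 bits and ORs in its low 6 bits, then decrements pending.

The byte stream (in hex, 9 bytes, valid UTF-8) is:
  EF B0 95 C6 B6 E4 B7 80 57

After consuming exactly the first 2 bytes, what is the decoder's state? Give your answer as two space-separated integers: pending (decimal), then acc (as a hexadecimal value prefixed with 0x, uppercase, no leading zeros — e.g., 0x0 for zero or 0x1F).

Answer: 1 0x3F0

Derivation:
Byte[0]=EF: 3-byte lead. pending=2, acc=0xF
Byte[1]=B0: continuation. acc=(acc<<6)|0x30=0x3F0, pending=1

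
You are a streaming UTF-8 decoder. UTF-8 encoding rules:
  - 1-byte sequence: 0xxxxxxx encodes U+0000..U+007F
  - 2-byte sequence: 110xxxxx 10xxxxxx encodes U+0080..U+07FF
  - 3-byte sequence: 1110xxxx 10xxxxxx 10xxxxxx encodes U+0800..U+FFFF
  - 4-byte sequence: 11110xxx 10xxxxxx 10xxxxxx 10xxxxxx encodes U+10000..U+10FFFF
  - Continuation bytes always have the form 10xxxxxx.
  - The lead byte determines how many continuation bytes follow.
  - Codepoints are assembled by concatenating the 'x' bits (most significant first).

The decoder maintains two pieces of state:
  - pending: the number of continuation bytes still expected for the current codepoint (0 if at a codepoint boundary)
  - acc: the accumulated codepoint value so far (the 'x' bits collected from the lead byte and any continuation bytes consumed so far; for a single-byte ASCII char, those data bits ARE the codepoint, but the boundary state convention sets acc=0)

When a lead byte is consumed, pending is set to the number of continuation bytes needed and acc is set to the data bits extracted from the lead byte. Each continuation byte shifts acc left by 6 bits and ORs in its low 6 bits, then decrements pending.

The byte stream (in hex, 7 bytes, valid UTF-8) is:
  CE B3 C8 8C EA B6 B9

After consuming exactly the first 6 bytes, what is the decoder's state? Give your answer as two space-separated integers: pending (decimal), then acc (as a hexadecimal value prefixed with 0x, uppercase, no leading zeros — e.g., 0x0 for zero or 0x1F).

Answer: 1 0x2B6

Derivation:
Byte[0]=CE: 2-byte lead. pending=1, acc=0xE
Byte[1]=B3: continuation. acc=(acc<<6)|0x33=0x3B3, pending=0
Byte[2]=C8: 2-byte lead. pending=1, acc=0x8
Byte[3]=8C: continuation. acc=(acc<<6)|0x0C=0x20C, pending=0
Byte[4]=EA: 3-byte lead. pending=2, acc=0xA
Byte[5]=B6: continuation. acc=(acc<<6)|0x36=0x2B6, pending=1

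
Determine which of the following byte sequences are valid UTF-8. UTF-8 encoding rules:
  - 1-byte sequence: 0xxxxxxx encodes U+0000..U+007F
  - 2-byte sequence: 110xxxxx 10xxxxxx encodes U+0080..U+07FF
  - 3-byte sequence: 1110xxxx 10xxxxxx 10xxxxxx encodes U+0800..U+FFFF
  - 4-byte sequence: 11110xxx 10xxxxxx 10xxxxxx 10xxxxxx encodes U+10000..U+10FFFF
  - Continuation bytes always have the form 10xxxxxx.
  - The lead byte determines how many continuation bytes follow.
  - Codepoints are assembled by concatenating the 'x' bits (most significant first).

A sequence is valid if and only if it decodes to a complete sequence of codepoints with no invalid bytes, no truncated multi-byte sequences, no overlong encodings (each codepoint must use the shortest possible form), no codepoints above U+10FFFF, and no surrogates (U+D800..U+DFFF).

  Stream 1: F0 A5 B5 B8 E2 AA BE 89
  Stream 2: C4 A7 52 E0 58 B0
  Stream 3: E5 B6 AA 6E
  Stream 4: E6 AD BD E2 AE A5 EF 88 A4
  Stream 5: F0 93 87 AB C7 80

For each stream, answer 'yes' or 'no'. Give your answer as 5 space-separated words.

Stream 1: error at byte offset 7. INVALID
Stream 2: error at byte offset 4. INVALID
Stream 3: decodes cleanly. VALID
Stream 4: decodes cleanly. VALID
Stream 5: decodes cleanly. VALID

Answer: no no yes yes yes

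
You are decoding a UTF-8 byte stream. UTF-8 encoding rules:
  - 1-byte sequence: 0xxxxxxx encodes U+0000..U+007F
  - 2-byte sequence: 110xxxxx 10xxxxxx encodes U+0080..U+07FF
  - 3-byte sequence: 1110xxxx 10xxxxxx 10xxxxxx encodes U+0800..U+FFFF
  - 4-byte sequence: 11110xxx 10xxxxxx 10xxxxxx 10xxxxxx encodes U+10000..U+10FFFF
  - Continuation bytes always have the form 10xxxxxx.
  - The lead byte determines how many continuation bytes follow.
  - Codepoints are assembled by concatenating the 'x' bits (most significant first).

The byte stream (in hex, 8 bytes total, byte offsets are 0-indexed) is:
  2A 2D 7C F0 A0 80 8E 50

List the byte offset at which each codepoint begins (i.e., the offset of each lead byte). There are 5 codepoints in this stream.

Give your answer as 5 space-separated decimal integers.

Answer: 0 1 2 3 7

Derivation:
Byte[0]=2A: 1-byte ASCII. cp=U+002A
Byte[1]=2D: 1-byte ASCII. cp=U+002D
Byte[2]=7C: 1-byte ASCII. cp=U+007C
Byte[3]=F0: 4-byte lead, need 3 cont bytes. acc=0x0
Byte[4]=A0: continuation. acc=(acc<<6)|0x20=0x20
Byte[5]=80: continuation. acc=(acc<<6)|0x00=0x800
Byte[6]=8E: continuation. acc=(acc<<6)|0x0E=0x2000E
Completed: cp=U+2000E (starts at byte 3)
Byte[7]=50: 1-byte ASCII. cp=U+0050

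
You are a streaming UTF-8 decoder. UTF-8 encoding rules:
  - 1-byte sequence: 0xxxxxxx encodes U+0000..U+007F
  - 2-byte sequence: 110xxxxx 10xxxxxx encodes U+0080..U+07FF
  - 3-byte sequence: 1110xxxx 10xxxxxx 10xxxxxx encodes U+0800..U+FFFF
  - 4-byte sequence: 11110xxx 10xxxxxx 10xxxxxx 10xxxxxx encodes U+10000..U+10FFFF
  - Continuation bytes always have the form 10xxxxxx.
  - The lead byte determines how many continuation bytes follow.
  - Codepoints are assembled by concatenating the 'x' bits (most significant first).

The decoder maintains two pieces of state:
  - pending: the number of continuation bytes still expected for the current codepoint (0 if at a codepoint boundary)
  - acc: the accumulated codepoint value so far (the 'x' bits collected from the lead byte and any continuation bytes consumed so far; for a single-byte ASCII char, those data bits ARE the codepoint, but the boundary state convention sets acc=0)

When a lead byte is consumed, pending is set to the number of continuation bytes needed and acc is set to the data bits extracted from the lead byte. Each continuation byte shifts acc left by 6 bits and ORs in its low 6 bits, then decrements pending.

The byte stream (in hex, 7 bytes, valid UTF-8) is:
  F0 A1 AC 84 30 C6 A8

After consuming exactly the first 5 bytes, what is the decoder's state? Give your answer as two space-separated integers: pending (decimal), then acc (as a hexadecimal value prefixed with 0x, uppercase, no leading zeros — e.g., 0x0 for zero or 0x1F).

Answer: 0 0x0

Derivation:
Byte[0]=F0: 4-byte lead. pending=3, acc=0x0
Byte[1]=A1: continuation. acc=(acc<<6)|0x21=0x21, pending=2
Byte[2]=AC: continuation. acc=(acc<<6)|0x2C=0x86C, pending=1
Byte[3]=84: continuation. acc=(acc<<6)|0x04=0x21B04, pending=0
Byte[4]=30: 1-byte. pending=0, acc=0x0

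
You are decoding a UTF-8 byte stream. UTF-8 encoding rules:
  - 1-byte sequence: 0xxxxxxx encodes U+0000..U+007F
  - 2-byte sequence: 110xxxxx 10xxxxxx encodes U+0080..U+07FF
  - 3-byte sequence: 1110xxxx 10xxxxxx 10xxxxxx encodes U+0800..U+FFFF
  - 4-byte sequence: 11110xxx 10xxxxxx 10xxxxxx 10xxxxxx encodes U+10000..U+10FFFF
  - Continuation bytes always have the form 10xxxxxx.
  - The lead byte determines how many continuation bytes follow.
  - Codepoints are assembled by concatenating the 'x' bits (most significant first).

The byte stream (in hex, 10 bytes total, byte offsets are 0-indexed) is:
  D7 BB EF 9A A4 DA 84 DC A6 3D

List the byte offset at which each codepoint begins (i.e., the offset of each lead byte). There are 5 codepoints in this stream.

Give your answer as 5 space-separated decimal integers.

Answer: 0 2 5 7 9

Derivation:
Byte[0]=D7: 2-byte lead, need 1 cont bytes. acc=0x17
Byte[1]=BB: continuation. acc=(acc<<6)|0x3B=0x5FB
Completed: cp=U+05FB (starts at byte 0)
Byte[2]=EF: 3-byte lead, need 2 cont bytes. acc=0xF
Byte[3]=9A: continuation. acc=(acc<<6)|0x1A=0x3DA
Byte[4]=A4: continuation. acc=(acc<<6)|0x24=0xF6A4
Completed: cp=U+F6A4 (starts at byte 2)
Byte[5]=DA: 2-byte lead, need 1 cont bytes. acc=0x1A
Byte[6]=84: continuation. acc=(acc<<6)|0x04=0x684
Completed: cp=U+0684 (starts at byte 5)
Byte[7]=DC: 2-byte lead, need 1 cont bytes. acc=0x1C
Byte[8]=A6: continuation. acc=(acc<<6)|0x26=0x726
Completed: cp=U+0726 (starts at byte 7)
Byte[9]=3D: 1-byte ASCII. cp=U+003D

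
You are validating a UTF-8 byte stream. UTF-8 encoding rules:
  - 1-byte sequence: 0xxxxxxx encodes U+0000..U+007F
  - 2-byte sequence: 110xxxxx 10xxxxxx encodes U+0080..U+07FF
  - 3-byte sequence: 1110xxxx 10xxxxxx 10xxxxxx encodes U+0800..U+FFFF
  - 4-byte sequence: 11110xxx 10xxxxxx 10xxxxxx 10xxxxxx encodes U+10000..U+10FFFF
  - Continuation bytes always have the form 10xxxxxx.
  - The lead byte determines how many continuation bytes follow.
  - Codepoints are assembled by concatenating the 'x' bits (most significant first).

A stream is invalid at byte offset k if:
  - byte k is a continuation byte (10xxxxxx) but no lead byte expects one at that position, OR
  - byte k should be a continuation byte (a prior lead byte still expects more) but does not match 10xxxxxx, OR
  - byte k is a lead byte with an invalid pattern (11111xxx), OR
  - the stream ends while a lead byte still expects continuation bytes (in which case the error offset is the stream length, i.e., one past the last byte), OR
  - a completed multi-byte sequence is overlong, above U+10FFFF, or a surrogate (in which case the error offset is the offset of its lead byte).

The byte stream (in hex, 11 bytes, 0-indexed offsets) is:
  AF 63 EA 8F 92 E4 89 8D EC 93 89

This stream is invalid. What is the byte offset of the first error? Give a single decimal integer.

Answer: 0

Derivation:
Byte[0]=AF: INVALID lead byte (not 0xxx/110x/1110/11110)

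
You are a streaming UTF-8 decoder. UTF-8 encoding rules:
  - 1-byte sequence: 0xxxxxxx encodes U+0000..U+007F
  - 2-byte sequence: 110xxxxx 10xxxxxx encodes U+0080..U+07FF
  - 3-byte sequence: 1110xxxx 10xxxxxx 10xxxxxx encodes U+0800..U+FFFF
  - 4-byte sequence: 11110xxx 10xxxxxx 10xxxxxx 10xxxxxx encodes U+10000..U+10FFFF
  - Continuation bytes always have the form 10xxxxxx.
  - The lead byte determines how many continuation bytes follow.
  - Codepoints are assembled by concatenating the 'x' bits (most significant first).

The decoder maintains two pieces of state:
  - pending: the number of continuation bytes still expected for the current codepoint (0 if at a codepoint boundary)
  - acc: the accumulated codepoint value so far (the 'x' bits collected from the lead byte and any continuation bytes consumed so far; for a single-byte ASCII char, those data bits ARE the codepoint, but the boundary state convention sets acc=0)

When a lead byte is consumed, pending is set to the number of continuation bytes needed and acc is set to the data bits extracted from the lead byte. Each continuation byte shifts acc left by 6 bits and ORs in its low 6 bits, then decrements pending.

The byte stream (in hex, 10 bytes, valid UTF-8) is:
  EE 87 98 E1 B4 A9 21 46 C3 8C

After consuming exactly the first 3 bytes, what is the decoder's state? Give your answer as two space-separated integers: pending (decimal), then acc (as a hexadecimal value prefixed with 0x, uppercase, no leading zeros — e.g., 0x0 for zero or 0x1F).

Byte[0]=EE: 3-byte lead. pending=2, acc=0xE
Byte[1]=87: continuation. acc=(acc<<6)|0x07=0x387, pending=1
Byte[2]=98: continuation. acc=(acc<<6)|0x18=0xE1D8, pending=0

Answer: 0 0xE1D8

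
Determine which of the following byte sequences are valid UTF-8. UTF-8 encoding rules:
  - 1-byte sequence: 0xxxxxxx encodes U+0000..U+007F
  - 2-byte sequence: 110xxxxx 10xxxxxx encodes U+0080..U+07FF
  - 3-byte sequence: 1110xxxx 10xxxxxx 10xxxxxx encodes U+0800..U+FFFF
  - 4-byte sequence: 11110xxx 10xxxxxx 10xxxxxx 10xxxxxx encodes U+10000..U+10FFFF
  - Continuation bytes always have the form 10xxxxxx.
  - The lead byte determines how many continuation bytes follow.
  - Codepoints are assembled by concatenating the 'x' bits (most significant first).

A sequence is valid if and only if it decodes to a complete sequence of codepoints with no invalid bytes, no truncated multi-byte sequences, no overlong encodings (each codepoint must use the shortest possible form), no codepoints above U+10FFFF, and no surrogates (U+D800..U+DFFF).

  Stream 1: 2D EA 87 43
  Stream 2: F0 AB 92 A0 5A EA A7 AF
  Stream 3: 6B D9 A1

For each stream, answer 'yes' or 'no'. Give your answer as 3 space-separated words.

Stream 1: error at byte offset 3. INVALID
Stream 2: decodes cleanly. VALID
Stream 3: decodes cleanly. VALID

Answer: no yes yes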